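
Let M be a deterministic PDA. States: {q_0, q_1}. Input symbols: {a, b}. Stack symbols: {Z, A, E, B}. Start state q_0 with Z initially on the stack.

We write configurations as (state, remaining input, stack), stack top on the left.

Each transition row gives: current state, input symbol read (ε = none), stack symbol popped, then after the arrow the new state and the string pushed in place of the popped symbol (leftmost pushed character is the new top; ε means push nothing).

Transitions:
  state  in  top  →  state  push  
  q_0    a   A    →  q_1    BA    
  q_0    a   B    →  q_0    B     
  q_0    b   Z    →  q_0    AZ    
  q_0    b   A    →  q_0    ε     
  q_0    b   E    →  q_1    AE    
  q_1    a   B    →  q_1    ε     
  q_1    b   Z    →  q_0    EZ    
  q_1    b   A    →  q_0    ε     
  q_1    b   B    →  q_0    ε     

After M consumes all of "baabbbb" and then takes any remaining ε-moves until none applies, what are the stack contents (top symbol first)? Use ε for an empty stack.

(q_0, baabbbb, Z)
  read b, top Z: go to q_0, push AZ → (q_0, aabbbb, AZ)
  read a, top A: go to q_1, push BA → (q_1, abbbb, BAZ)
  read a, top B: go to q_1, push ε → (q_1, bbbb, AZ)
  read b, top A: go to q_0, push ε → (q_0, bbb, Z)
  read b, top Z: go to q_0, push AZ → (q_0, bb, AZ)
  read b, top A: go to q_0, push ε → (q_0, b, Z)
  read b, top Z: go to q_0, push AZ → (q_0, ε, AZ)
All input consumed in state q_0 with stack AZ.

AZ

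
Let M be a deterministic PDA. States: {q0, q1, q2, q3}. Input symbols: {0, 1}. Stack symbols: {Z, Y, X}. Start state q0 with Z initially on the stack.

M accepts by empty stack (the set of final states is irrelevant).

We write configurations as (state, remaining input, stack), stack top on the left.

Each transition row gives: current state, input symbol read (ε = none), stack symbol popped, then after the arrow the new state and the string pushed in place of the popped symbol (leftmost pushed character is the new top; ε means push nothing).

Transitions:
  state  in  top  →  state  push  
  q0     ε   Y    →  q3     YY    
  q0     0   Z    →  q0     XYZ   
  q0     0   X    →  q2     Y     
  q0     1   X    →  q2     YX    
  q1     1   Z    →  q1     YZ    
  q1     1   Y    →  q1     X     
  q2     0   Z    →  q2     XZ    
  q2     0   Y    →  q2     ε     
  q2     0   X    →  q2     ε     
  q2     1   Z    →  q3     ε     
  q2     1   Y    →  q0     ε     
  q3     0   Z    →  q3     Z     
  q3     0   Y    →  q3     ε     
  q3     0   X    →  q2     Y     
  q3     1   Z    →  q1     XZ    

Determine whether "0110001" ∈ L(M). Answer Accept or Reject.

(q0, 0110001, Z)
  read 0, top Z: go to q0, push XYZ → (q0, 110001, XYZ)
  read 1, top X: go to q2, push YX → (q2, 10001, YXYZ)
  read 1, top Y: go to q0, push ε → (q0, 0001, XYZ)
  read 0, top X: go to q2, push Y → (q2, 001, YYZ)
  read 0, top Y: go to q2, push ε → (q2, 01, YZ)
  read 0, top Y: go to q2, push ε → (q2, 1, Z)
  read 1, top Z: go to q3, push ε → (q3, ε, ε)
All input consumed and the stack is empty.

Accept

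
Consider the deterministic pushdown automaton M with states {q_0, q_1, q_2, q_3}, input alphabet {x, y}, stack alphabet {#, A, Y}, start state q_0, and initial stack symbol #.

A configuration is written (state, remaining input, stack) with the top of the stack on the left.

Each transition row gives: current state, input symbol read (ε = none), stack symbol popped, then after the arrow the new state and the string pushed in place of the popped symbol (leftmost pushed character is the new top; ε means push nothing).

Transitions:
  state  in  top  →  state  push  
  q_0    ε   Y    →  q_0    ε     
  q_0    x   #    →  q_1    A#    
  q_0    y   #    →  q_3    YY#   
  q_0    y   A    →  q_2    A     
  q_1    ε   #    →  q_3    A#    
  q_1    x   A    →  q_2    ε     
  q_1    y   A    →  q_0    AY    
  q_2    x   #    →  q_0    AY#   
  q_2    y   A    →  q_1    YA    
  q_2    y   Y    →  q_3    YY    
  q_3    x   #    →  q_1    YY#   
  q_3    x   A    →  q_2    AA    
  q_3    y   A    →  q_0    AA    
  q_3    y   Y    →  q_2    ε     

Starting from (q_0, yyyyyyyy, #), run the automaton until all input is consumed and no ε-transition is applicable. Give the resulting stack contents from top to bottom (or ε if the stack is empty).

Y#

(q_0, yyyyyyyy, #)
  read y, top #: go to q_3, push YY# → (q_3, yyyyyyy, YY#)
  read y, top Y: go to q_2, push ε → (q_2, yyyyyy, Y#)
  read y, top Y: go to q_3, push YY → (q_3, yyyyy, YY#)
  read y, top Y: go to q_2, push ε → (q_2, yyyy, Y#)
  read y, top Y: go to q_3, push YY → (q_3, yyy, YY#)
  read y, top Y: go to q_2, push ε → (q_2, yy, Y#)
  read y, top Y: go to q_3, push YY → (q_3, y, YY#)
  read y, top Y: go to q_2, push ε → (q_2, ε, Y#)
All input consumed in state q_2 with stack Y#.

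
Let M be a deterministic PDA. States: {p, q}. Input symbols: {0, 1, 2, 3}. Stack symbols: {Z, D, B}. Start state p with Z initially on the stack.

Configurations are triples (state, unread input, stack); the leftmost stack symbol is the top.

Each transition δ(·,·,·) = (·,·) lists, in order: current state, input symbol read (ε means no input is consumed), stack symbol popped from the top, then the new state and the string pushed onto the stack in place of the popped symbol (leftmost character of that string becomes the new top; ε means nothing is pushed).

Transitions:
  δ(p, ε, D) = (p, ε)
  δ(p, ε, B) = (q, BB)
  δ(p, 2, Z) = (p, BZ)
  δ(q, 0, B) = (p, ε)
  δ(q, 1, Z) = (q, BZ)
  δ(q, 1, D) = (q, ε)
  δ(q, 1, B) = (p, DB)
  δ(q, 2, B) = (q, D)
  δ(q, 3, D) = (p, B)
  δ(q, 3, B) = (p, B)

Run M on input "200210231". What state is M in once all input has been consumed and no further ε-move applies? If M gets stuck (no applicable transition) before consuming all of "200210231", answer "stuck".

(p, 200210231, Z)
  read 2, top Z: go to p, push BZ → (p, 00210231, BZ)
  ε-move, top B: go to q, push BB → (q, 00210231, BBZ)
  read 0, top B: go to p, push ε → (p, 0210231, BZ)
  ε-move, top B: go to q, push BB → (q, 0210231, BBZ)
  read 0, top B: go to p, push ε → (p, 210231, BZ)
  ε-move, top B: go to q, push BB → (q, 210231, BBZ)
  read 2, top B: go to q, push D → (q, 10231, DBZ)
  read 1, top D: go to q, push ε → (q, 0231, BZ)
  read 0, top B: go to p, push ε → (p, 231, Z)
  read 2, top Z: go to p, push BZ → (p, 31, BZ)
  ε-move, top B: go to q, push BB → (q, 31, BBZ)
  read 3, top B: go to p, push B → (p, 1, BBZ)
  ε-move, top B: go to q, push BB → (q, 1, BBBZ)
  read 1, top B: go to p, push DB → (p, ε, DBBBZ)
  ε-move, top D: go to p, push ε → (p, ε, BBBZ)
  ε-move, top B: go to q, push BB → (q, ε, BBBBZ)
All input consumed; M is in state q.

q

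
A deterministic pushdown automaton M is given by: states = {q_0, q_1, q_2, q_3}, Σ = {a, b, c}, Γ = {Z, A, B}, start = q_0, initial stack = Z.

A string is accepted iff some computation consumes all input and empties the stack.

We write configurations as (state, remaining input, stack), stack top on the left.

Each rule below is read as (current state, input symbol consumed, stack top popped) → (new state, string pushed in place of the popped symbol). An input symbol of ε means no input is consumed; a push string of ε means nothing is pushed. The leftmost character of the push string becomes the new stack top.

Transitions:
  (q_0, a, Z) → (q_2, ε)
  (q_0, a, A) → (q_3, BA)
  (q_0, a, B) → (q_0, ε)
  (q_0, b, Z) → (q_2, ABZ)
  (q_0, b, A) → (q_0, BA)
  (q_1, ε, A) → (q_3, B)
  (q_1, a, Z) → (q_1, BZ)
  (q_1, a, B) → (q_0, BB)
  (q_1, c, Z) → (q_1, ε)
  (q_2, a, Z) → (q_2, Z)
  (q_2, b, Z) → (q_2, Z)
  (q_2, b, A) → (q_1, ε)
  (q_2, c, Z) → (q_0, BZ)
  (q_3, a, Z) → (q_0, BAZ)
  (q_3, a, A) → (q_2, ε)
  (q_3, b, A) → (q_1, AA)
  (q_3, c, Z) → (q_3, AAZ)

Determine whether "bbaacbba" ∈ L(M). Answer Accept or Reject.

(q_0, bbaacbba, Z)
  read b, top Z: go to q_2, push ABZ → (q_2, baacbba, ABZ)
  read b, top A: go to q_1, push ε → (q_1, aacbba, BZ)
  read a, top B: go to q_0, push BB → (q_0, acbba, BBZ)
  read a, top B: go to q_0, push ε → (q_0, cbba, BZ)
No transition applies at (q_0, cbba, BZ); input not fully consumed.

Reject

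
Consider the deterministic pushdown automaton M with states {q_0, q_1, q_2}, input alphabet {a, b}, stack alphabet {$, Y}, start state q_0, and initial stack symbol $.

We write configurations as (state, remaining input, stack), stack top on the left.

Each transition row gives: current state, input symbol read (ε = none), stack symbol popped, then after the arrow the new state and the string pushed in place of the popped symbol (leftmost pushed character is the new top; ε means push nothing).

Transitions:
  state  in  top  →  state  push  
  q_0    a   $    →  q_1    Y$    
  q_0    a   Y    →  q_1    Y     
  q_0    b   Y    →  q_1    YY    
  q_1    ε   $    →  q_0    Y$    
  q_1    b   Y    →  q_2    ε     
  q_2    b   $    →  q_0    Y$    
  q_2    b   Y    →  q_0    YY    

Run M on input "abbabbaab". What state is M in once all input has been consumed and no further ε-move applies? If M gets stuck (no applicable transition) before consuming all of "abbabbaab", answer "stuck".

(q_0, abbabbaab, $)
  read a, top $: go to q_1, push Y$ → (q_1, bbabbaab, Y$)
  read b, top Y: go to q_2, push ε → (q_2, babbaab, $)
  read b, top $: go to q_0, push Y$ → (q_0, abbaab, Y$)
  read a, top Y: go to q_1, push Y → (q_1, bbaab, Y$)
  read b, top Y: go to q_2, push ε → (q_2, baab, $)
  read b, top $: go to q_0, push Y$ → (q_0, aab, Y$)
  read a, top Y: go to q_1, push Y → (q_1, ab, Y$)
No transition for (q_1, a, top Y); M blocks with input ab remaining.

stuck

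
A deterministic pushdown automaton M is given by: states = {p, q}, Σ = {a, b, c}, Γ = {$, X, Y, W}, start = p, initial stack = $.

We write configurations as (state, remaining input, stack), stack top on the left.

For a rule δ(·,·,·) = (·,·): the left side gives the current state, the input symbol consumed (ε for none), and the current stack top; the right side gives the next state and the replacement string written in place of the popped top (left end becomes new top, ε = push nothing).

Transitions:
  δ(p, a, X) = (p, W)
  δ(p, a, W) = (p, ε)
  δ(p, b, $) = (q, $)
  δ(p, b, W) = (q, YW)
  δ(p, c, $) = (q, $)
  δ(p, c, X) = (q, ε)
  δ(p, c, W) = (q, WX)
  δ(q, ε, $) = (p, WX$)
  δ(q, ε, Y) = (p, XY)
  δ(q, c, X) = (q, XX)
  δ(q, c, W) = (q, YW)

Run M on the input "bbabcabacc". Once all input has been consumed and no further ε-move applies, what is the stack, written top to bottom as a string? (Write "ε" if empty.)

XYWXYWYWYWX$

(p, bbabcabacc, $)
  read b, top $: go to q, push $ → (q, babcabacc, $)
  ε-move, top $: go to p, push WX$ → (p, babcabacc, WX$)
  read b, top W: go to q, push YW → (q, abcabacc, YWX$)
  ε-move, top Y: go to p, push XY → (p, abcabacc, XYWX$)
  read a, top X: go to p, push W → (p, bcabacc, WYWX$)
  read b, top W: go to q, push YW → (q, cabacc, YWYWX$)
  ε-move, top Y: go to p, push XY → (p, cabacc, XYWYWX$)
  read c, top X: go to q, push ε → (q, abacc, YWYWX$)
  ε-move, top Y: go to p, push XY → (p, abacc, XYWYWX$)
  read a, top X: go to p, push W → (p, bacc, WYWYWX$)
  read b, top W: go to q, push YW → (q, acc, YWYWYWX$)
  ε-move, top Y: go to p, push XY → (p, acc, XYWYWYWX$)
  read a, top X: go to p, push W → (p, cc, WYWYWYWX$)
  read c, top W: go to q, push WX → (q, c, WXYWYWYWX$)
  read c, top W: go to q, push YW → (q, ε, YWXYWYWYWX$)
  ε-move, top Y: go to p, push XY → (p, ε, XYWXYWYWYWX$)
All input consumed in state p with stack XYWXYWYWYWX$.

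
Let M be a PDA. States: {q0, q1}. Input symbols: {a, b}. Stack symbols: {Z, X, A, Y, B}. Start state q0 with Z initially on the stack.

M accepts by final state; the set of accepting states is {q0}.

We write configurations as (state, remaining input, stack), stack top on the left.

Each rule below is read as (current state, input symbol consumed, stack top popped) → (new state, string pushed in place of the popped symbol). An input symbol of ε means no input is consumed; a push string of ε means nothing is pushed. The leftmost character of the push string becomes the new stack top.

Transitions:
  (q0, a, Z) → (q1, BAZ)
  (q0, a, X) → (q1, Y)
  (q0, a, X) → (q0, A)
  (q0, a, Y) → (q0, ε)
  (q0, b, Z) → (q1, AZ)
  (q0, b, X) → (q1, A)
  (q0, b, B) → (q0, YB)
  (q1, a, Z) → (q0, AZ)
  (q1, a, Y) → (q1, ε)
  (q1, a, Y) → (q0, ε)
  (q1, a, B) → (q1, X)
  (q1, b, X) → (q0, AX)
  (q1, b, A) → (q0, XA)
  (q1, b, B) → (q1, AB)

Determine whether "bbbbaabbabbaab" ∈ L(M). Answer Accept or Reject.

No computation consumes all input and reaches a final state.

Reject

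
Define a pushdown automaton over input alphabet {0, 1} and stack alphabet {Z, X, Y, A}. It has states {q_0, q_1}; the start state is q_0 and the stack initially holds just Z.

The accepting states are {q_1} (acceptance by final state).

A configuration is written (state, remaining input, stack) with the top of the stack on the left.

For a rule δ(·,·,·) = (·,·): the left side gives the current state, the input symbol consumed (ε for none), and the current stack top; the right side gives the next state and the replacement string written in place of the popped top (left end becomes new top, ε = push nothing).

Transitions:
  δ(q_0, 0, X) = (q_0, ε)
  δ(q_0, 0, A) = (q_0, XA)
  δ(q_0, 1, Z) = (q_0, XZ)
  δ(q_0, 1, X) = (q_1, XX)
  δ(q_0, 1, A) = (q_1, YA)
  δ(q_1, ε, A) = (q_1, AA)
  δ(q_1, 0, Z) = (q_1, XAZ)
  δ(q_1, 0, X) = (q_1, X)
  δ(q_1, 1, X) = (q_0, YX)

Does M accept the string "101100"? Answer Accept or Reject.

Accept

One accepting computation: (q_0, 101100, Z) ⊢ (q_0, 01100, XZ) ⊢ (q_0, 1100, Z) ⊢ (q_0, 100, XZ) ⊢ (q_1, 00, XXZ) ⊢ (q_1, 0, XXZ) ⊢ (q_1, ε, XXZ)
All input consumed and state q_1 ∈ F.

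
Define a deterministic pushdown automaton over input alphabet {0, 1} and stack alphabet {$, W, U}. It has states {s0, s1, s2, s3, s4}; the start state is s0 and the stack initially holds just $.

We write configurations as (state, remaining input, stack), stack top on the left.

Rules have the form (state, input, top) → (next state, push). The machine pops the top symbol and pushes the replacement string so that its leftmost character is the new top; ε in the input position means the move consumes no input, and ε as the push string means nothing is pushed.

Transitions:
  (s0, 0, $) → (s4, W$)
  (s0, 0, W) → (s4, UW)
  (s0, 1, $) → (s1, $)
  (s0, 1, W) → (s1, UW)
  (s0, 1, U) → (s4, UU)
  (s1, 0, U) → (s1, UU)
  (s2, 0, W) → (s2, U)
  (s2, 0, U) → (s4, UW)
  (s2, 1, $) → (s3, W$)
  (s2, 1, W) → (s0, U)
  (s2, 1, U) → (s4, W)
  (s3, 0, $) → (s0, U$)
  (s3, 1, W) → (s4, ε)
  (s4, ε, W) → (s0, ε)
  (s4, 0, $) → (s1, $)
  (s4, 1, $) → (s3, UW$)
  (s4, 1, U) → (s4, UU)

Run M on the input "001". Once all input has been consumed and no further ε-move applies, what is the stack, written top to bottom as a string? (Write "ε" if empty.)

(s0, 001, $)
  read 0, top $: go to s4, push W$ → (s4, 01, W$)
  ε-move, top W: go to s0, push ε → (s0, 01, $)
  read 0, top $: go to s4, push W$ → (s4, 1, W$)
  ε-move, top W: go to s0, push ε → (s0, 1, $)
  read 1, top $: go to s1, push $ → (s1, ε, $)
All input consumed in state s1 with stack $.

$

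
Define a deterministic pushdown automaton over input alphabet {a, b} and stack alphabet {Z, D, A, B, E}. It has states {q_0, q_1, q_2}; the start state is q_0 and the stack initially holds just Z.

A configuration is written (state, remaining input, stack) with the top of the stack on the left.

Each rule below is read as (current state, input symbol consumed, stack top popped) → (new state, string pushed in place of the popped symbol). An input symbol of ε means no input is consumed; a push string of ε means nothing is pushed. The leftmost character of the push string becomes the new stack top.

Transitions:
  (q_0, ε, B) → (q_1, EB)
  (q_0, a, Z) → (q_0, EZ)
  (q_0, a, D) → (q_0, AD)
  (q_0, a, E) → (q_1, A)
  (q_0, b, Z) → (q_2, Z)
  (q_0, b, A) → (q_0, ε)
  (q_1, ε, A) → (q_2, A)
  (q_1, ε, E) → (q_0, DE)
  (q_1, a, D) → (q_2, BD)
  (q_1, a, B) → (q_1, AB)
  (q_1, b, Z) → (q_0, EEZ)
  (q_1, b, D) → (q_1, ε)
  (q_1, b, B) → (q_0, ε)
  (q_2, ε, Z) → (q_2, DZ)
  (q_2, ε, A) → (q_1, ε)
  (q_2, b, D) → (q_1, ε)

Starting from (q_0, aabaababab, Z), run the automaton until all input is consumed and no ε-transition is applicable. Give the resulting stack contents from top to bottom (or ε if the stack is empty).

(q_0, aabaababab, Z)
  read a, top Z: go to q_0, push EZ → (q_0, abaababab, EZ)
  read a, top E: go to q_1, push A → (q_1, baababab, AZ)
  ε-move, top A: go to q_2, push A → (q_2, baababab, AZ)
  ε-move, top A: go to q_1, push ε → (q_1, baababab, Z)
  read b, top Z: go to q_0, push EEZ → (q_0, aababab, EEZ)
  read a, top E: go to q_1, push A → (q_1, ababab, AEZ)
  ε-move, top A: go to q_2, push A → (q_2, ababab, AEZ)
  ε-move, top A: go to q_1, push ε → (q_1, ababab, EZ)
  ε-move, top E: go to q_0, push DE → (q_0, ababab, DEZ)
  read a, top D: go to q_0, push AD → (q_0, babab, ADEZ)
  read b, top A: go to q_0, push ε → (q_0, abab, DEZ)
  read a, top D: go to q_0, push AD → (q_0, bab, ADEZ)
  read b, top A: go to q_0, push ε → (q_0, ab, DEZ)
  read a, top D: go to q_0, push AD → (q_0, b, ADEZ)
  read b, top A: go to q_0, push ε → (q_0, ε, DEZ)
All input consumed in state q_0 with stack DEZ.

DEZ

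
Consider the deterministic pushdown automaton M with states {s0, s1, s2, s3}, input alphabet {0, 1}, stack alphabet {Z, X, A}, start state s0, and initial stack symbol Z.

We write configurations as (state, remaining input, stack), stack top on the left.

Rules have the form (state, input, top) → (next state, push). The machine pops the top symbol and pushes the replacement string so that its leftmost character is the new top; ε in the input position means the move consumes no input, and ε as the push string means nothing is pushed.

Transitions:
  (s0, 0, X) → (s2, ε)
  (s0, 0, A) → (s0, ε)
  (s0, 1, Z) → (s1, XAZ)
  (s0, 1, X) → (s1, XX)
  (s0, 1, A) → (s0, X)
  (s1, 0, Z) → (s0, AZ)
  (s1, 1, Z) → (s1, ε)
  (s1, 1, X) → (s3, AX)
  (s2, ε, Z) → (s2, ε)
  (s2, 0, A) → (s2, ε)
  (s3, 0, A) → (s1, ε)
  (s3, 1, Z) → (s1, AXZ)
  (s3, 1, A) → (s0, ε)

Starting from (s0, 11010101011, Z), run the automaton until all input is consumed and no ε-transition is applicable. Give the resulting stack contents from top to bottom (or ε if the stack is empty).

(s0, 11010101011, Z)
  read 1, top Z: go to s1, push XAZ → (s1, 1010101011, XAZ)
  read 1, top X: go to s3, push AX → (s3, 010101011, AXAZ)
  read 0, top A: go to s1, push ε → (s1, 10101011, XAZ)
  read 1, top X: go to s3, push AX → (s3, 0101011, AXAZ)
  read 0, top A: go to s1, push ε → (s1, 101011, XAZ)
  read 1, top X: go to s3, push AX → (s3, 01011, AXAZ)
  read 0, top A: go to s1, push ε → (s1, 1011, XAZ)
  read 1, top X: go to s3, push AX → (s3, 011, AXAZ)
  read 0, top A: go to s1, push ε → (s1, 11, XAZ)
  read 1, top X: go to s3, push AX → (s3, 1, AXAZ)
  read 1, top A: go to s0, push ε → (s0, ε, XAZ)
All input consumed in state s0 with stack XAZ.

XAZ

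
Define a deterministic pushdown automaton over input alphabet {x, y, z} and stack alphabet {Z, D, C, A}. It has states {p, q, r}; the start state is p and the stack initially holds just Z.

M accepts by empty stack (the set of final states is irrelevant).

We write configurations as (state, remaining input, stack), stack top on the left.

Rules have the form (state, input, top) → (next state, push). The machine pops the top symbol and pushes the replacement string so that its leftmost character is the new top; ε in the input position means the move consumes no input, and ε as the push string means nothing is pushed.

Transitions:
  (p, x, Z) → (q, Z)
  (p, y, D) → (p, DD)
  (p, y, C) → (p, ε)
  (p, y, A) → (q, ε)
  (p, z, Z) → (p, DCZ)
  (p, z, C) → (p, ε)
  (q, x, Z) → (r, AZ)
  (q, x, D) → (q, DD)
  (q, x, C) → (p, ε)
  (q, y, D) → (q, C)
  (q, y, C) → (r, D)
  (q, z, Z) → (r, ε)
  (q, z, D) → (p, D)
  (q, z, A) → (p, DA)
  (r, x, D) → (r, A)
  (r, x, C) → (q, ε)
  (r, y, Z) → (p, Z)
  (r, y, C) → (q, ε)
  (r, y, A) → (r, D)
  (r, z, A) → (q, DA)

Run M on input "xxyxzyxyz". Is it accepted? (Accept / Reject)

Accept

(p, xxyxzyxyz, Z) ⊢ (q, xyxzyxyz, Z) ⊢ (r, yxzyxyz, AZ) ⊢ (r, xzyxyz, DZ) ⊢ (r, zyxyz, AZ) ⊢ (q, yxyz, DAZ) ⊢ (q, xyz, CAZ) ⊢ (p, yz, AZ) ⊢ (q, z, Z) ⊢ (r, ε, ε)
All input consumed and the stack is empty.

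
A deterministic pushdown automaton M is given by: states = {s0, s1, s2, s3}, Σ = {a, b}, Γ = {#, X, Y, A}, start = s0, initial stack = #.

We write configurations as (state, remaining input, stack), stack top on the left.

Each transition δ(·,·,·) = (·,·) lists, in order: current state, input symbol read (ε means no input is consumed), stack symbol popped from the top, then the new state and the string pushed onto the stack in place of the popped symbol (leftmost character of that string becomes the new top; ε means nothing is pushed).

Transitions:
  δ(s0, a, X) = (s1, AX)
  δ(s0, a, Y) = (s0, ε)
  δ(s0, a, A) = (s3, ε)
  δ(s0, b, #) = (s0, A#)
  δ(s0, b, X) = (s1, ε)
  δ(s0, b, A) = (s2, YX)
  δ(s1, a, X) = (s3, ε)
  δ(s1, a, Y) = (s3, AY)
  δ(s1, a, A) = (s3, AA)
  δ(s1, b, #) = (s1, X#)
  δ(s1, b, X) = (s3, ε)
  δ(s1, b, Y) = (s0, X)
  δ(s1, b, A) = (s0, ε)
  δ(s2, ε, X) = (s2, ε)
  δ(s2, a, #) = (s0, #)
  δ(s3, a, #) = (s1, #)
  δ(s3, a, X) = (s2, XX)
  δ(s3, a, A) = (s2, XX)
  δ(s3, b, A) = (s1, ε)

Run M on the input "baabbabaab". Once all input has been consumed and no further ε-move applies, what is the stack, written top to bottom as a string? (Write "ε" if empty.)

X#

(s0, baabbabaab, #) ⊢ (s0, aabbabaab, A#) ⊢ (s3, abbabaab, #) ⊢ (s1, bbabaab, #) ⊢ (s1, babaab, X#) ⊢ (s3, abaab, #) ⊢ (s1, baab, #) ⊢ (s1, aab, X#) ⊢ (s3, ab, #) ⊢ (s1, b, #) ⊢ (s1, ε, X#)
All input consumed in state s1 with stack X#.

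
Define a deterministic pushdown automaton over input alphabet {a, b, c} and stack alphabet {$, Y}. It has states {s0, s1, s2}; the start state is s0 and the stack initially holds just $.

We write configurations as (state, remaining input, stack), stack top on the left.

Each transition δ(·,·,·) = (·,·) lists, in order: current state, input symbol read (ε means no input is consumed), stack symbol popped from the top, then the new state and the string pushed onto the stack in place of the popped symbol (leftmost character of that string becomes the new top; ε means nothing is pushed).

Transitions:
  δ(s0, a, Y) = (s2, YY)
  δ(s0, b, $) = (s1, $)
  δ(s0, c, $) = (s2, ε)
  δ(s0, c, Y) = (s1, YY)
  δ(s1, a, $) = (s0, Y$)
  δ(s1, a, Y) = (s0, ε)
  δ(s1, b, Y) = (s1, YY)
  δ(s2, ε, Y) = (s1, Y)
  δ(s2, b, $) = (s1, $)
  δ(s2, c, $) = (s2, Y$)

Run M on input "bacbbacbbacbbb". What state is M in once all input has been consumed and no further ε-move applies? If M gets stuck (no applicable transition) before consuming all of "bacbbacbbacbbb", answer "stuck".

(s0, bacbbacbbacbbb, $) ⊢ (s1, acbbacbbacbbb, $) ⊢ (s0, cbbacbbacbbb, Y$) ⊢ (s1, bbacbbacbbb, YY$) ⊢ (s1, bacbbacbbb, YYY$) ⊢ (s1, acbbacbbb, YYYY$) ⊢ (s0, cbbacbbb, YYY$) ⊢ (s1, bbacbbb, YYYY$) ⊢ (s1, bacbbb, YYYYY$) ⊢ (s1, acbbb, YYYYYY$) ⊢ (s0, cbbb, YYYYY$) ⊢ (s1, bbb, YYYYYY$) ⊢ (s1, bb, YYYYYYY$) ⊢ (s1, b, YYYYYYYY$) ⊢ (s1, ε, YYYYYYYYY$)
All input consumed; M is in state s1.

s1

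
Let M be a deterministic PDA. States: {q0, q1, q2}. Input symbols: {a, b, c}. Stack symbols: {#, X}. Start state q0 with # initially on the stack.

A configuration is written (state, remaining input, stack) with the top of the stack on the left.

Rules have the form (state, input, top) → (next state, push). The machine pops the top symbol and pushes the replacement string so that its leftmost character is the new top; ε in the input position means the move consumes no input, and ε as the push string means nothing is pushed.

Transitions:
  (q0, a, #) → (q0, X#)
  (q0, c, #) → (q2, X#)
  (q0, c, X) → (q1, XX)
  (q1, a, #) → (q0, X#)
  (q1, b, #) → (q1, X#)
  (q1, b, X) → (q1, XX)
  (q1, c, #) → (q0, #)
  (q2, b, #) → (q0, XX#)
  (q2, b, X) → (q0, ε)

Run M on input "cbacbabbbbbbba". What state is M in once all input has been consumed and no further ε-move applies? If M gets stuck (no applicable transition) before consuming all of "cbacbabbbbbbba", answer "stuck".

(q0, cbacbabbbbbbba, #)
  read c, top #: go to q2, push X# → (q2, bacbabbbbbbba, X#)
  read b, top X: go to q0, push ε → (q0, acbabbbbbbba, #)
  read a, top #: go to q0, push X# → (q0, cbabbbbbbba, X#)
  read c, top X: go to q1, push XX → (q1, babbbbbbba, XX#)
  read b, top X: go to q1, push XX → (q1, abbbbbbba, XXX#)
No transition for (q1, a, top X); M blocks with input abbbbbbba remaining.

stuck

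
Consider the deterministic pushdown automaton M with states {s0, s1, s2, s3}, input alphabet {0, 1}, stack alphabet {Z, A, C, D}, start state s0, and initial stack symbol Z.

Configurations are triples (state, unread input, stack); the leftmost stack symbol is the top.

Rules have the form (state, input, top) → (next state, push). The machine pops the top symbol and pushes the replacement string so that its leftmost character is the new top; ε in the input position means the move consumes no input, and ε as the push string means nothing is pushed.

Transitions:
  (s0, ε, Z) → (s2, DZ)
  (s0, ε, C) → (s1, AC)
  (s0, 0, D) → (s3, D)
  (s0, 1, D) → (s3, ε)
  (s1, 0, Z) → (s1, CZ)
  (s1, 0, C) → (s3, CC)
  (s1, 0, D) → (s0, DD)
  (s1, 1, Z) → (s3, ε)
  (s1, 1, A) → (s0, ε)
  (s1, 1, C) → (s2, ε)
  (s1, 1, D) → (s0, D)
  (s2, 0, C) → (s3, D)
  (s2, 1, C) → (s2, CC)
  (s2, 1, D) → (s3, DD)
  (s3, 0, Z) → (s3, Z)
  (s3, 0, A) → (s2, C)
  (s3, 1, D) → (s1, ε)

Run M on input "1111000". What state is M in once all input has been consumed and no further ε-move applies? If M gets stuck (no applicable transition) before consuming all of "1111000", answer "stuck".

s3

(s0, 1111000, Z)
  ε-move, top Z: go to s2, push DZ → (s2, 1111000, DZ)
  read 1, top D: go to s3, push DD → (s3, 111000, DDZ)
  read 1, top D: go to s1, push ε → (s1, 11000, DZ)
  read 1, top D: go to s0, push D → (s0, 1000, DZ)
  read 1, top D: go to s3, push ε → (s3, 000, Z)
  read 0, top Z: go to s3, push Z → (s3, 00, Z)
  read 0, top Z: go to s3, push Z → (s3, 0, Z)
  read 0, top Z: go to s3, push Z → (s3, ε, Z)
All input consumed; M is in state s3.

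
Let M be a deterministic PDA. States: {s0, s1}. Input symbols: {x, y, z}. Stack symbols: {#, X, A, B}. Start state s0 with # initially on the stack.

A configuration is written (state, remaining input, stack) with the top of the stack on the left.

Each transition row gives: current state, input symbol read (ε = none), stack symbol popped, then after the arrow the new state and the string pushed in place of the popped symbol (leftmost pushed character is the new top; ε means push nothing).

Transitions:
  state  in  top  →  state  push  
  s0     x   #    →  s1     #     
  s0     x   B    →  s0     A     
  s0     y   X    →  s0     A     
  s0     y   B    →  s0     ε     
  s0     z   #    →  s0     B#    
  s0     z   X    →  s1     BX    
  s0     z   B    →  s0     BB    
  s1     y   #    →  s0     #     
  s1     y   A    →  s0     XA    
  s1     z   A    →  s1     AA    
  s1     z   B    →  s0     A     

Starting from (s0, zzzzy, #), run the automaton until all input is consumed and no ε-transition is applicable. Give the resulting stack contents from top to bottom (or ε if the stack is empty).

BBB#

(s0, zzzzy, #) ⊢ (s0, zzzy, B#) ⊢ (s0, zzy, BB#) ⊢ (s0, zy, BBB#) ⊢ (s0, y, BBBB#) ⊢ (s0, ε, BBB#)
All input consumed in state s0 with stack BBB#.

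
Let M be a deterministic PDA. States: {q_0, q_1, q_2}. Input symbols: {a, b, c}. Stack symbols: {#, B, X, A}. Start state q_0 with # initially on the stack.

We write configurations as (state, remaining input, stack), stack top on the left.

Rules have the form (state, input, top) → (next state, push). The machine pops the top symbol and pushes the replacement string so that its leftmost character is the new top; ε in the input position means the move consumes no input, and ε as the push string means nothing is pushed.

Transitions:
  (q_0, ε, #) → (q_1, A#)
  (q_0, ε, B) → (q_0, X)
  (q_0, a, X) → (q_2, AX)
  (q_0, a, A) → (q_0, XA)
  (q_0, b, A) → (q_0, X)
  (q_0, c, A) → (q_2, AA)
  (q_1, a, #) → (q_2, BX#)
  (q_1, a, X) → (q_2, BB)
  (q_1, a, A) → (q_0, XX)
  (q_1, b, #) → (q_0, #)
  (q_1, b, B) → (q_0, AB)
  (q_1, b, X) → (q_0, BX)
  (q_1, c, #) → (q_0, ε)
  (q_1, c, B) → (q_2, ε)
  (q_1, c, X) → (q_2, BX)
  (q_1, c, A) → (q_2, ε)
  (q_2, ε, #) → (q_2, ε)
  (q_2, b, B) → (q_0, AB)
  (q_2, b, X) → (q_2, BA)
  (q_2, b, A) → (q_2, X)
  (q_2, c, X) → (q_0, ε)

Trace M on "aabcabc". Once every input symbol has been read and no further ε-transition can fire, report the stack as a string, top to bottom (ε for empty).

XX#

(q_0, aabcabc, #) ⊢ (q_1, aabcabc, A#) ⊢ (q_0, abcabc, XX#) ⊢ (q_2, bcabc, AXX#) ⊢ (q_2, cabc, XXX#) ⊢ (q_0, abc, XX#) ⊢ (q_2, bc, AXX#) ⊢ (q_2, c, XXX#) ⊢ (q_0, ε, XX#)
All input consumed in state q_0 with stack XX#.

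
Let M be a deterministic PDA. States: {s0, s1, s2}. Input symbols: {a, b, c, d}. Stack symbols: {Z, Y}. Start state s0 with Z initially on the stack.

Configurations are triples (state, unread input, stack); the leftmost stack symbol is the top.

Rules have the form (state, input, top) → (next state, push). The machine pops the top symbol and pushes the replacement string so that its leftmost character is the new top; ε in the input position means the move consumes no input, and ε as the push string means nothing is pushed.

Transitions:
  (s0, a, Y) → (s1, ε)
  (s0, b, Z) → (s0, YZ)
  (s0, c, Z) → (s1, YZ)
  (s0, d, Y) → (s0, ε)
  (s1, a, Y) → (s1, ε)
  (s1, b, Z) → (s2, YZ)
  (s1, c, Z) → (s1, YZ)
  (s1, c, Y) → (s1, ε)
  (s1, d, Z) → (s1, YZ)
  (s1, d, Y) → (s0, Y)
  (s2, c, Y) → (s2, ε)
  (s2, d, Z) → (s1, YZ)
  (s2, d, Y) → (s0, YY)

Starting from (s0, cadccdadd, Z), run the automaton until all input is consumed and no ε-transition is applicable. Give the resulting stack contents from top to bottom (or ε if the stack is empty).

YZ

(s0, cadccdadd, Z)
  read c, top Z: go to s1, push YZ → (s1, adccdadd, YZ)
  read a, top Y: go to s1, push ε → (s1, dccdadd, Z)
  read d, top Z: go to s1, push YZ → (s1, ccdadd, YZ)
  read c, top Y: go to s1, push ε → (s1, cdadd, Z)
  read c, top Z: go to s1, push YZ → (s1, dadd, YZ)
  read d, top Y: go to s0, push Y → (s0, add, YZ)
  read a, top Y: go to s1, push ε → (s1, dd, Z)
  read d, top Z: go to s1, push YZ → (s1, d, YZ)
  read d, top Y: go to s0, push Y → (s0, ε, YZ)
All input consumed in state s0 with stack YZ.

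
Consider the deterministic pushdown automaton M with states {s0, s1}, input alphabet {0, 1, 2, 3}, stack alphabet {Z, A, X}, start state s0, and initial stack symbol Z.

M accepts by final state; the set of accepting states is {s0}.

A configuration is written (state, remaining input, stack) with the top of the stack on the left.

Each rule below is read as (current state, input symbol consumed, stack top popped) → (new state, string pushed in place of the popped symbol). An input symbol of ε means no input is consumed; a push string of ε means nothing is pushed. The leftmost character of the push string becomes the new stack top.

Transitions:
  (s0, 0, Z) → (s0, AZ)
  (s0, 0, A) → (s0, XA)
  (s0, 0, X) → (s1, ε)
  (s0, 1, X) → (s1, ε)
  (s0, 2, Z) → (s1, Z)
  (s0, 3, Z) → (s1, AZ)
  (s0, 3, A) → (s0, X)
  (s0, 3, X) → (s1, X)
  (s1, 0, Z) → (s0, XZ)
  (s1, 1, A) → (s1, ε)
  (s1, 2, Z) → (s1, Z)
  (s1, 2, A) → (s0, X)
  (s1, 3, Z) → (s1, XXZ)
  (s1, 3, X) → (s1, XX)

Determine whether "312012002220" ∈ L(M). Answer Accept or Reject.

Accept

(s0, 312012002220, Z)
  read 3, top Z: go to s1, push AZ → (s1, 12012002220, AZ)
  read 1, top A: go to s1, push ε → (s1, 2012002220, Z)
  read 2, top Z: go to s1, push Z → (s1, 012002220, Z)
  read 0, top Z: go to s0, push XZ → (s0, 12002220, XZ)
  read 1, top X: go to s1, push ε → (s1, 2002220, Z)
  read 2, top Z: go to s1, push Z → (s1, 002220, Z)
  read 0, top Z: go to s0, push XZ → (s0, 02220, XZ)
  read 0, top X: go to s1, push ε → (s1, 2220, Z)
  read 2, top Z: go to s1, push Z → (s1, 220, Z)
  read 2, top Z: go to s1, push Z → (s1, 20, Z)
  read 2, top Z: go to s1, push Z → (s1, 0, Z)
  read 0, top Z: go to s0, push XZ → (s0, ε, XZ)
All input consumed; state s0 ∈ F.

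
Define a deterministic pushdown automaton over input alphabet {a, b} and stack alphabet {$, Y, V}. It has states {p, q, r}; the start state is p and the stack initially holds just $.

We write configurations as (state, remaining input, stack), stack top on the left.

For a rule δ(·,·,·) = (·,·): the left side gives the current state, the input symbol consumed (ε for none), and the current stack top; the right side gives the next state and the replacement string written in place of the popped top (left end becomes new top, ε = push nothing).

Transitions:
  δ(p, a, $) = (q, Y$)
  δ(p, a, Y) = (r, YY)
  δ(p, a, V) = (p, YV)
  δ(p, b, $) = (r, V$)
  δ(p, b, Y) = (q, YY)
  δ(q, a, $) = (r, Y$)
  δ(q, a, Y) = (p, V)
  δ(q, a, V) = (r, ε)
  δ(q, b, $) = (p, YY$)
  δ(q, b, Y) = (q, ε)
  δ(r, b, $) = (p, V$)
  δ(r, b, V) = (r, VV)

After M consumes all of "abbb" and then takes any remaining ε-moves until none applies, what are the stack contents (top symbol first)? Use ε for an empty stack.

YYY$

(p, abbb, $)
  read a, top $: go to q, push Y$ → (q, bbb, Y$)
  read b, top Y: go to q, push ε → (q, bb, $)
  read b, top $: go to p, push YY$ → (p, b, YY$)
  read b, top Y: go to q, push YY → (q, ε, YYY$)
All input consumed in state q with stack YYY$.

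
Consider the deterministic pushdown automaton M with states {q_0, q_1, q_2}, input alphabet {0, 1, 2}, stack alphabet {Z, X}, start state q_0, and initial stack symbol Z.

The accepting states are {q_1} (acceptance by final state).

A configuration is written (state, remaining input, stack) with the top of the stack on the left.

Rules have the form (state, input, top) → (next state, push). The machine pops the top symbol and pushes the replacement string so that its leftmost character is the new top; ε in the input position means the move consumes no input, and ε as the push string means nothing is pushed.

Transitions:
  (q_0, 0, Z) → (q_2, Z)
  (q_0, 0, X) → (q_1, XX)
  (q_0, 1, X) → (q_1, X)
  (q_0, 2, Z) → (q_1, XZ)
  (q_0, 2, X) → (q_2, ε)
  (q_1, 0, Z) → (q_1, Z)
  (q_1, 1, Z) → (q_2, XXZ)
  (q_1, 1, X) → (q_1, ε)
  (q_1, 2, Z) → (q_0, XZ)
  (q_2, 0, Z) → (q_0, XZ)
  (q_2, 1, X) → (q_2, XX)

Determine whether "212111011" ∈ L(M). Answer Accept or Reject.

Reject

(q_0, 212111011, Z) ⊢ (q_1, 12111011, XZ) ⊢ (q_1, 2111011, Z) ⊢ (q_0, 111011, XZ) ⊢ (q_1, 11011, XZ) ⊢ (q_1, 1011, Z) ⊢ (q_2, 011, XXZ)
No transition applies at (q_2, 011, XXZ); input not fully consumed.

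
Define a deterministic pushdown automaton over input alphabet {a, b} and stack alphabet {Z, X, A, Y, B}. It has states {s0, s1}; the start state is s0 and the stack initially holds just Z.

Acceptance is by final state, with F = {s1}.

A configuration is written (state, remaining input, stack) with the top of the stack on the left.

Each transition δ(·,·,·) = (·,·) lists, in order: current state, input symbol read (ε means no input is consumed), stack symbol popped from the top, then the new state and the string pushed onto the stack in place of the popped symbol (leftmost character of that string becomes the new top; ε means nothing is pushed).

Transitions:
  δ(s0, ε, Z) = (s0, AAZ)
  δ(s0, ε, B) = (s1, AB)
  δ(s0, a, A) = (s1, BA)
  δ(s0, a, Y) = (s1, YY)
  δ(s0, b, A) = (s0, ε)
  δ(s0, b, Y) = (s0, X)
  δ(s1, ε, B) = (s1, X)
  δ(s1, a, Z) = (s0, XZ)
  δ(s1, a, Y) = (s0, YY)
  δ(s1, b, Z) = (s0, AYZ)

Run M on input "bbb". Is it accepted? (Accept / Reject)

(s0, bbb, Z)
  ε-move, top Z: go to s0, push AAZ → (s0, bbb, AAZ)
  read b, top A: go to s0, push ε → (s0, bb, AZ)
  read b, top A: go to s0, push ε → (s0, b, Z)
  ε-move, top Z: go to s0, push AAZ → (s0, b, AAZ)
  read b, top A: go to s0, push ε → (s0, ε, AZ)
All input consumed; state s0 ∉ F and no further ε-move applies.

Reject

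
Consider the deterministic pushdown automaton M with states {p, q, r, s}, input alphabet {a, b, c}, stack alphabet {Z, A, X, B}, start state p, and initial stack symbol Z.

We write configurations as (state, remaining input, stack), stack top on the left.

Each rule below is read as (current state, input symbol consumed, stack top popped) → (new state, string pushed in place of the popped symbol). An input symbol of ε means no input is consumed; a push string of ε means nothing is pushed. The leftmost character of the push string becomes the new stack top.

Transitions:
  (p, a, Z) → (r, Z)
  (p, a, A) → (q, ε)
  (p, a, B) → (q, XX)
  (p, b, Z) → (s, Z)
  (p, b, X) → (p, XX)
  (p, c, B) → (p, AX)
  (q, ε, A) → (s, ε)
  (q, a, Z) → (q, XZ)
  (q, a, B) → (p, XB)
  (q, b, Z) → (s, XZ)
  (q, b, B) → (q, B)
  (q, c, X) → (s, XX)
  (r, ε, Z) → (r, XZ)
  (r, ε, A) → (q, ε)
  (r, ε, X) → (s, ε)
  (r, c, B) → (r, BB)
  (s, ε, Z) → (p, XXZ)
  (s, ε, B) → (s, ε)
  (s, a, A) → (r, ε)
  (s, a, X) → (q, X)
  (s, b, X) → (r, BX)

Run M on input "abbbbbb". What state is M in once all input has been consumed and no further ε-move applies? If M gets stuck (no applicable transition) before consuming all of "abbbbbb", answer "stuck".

(p, abbbbbb, Z) ⊢ (r, bbbbbb, Z) ⊢ (r, bbbbbb, XZ) ⊢ (s, bbbbbb, Z) ⊢ (p, bbbbbb, XXZ) ⊢ (p, bbbbb, XXXZ) ⊢ (p, bbbb, XXXXZ) ⊢ (p, bbb, XXXXXZ) ⊢ (p, bb, XXXXXXZ) ⊢ (p, b, XXXXXXXZ) ⊢ (p, ε, XXXXXXXXZ)
All input consumed; M is in state p.

p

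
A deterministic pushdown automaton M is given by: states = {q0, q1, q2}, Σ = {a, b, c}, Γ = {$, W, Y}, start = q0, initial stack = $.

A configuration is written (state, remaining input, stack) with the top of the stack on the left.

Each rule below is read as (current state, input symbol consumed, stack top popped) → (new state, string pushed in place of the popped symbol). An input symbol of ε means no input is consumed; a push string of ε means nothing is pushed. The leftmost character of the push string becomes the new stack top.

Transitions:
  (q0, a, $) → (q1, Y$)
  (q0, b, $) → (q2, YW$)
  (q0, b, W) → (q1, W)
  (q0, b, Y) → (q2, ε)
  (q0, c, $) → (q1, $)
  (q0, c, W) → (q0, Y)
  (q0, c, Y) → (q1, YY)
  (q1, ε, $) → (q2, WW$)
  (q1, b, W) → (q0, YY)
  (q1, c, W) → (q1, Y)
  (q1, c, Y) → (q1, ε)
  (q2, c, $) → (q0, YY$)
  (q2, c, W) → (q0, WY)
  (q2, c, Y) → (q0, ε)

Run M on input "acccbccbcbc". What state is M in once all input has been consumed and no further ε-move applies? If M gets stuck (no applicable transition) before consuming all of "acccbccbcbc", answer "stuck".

(q0, acccbccbcbc, $)
  read a, top $: go to q1, push Y$ → (q1, cccbccbcbc, Y$)
  read c, top Y: go to q1, push ε → (q1, ccbccbcbc, $)
  ε-move, top $: go to q2, push WW$ → (q2, ccbccbcbc, WW$)
  read c, top W: go to q0, push WY → (q0, cbccbcbc, WYW$)
  read c, top W: go to q0, push Y → (q0, bccbcbc, YYW$)
  read b, top Y: go to q2, push ε → (q2, ccbcbc, YW$)
  read c, top Y: go to q0, push ε → (q0, cbcbc, W$)
  read c, top W: go to q0, push Y → (q0, bcbc, Y$)
  read b, top Y: go to q2, push ε → (q2, cbc, $)
  read c, top $: go to q0, push YY$ → (q0, bc, YY$)
  read b, top Y: go to q2, push ε → (q2, c, Y$)
  read c, top Y: go to q0, push ε → (q0, ε, $)
All input consumed; M is in state q0.

q0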